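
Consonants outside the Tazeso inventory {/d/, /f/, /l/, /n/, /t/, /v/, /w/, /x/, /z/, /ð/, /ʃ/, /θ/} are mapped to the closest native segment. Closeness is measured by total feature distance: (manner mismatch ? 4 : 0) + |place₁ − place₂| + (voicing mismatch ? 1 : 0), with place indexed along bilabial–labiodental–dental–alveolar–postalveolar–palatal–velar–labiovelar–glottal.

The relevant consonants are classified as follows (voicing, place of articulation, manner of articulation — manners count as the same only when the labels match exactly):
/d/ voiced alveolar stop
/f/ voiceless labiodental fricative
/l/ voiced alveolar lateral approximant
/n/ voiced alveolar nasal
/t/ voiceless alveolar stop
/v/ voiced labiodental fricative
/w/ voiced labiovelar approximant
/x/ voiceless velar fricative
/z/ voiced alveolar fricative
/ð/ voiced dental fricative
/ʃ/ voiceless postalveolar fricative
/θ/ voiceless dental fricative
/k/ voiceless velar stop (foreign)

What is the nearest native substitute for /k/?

/t/ is closest: same manner (stop), place distance 3 (velar→alveolar), same voicing; total 3. Next closest is /d/ at distance 4.

t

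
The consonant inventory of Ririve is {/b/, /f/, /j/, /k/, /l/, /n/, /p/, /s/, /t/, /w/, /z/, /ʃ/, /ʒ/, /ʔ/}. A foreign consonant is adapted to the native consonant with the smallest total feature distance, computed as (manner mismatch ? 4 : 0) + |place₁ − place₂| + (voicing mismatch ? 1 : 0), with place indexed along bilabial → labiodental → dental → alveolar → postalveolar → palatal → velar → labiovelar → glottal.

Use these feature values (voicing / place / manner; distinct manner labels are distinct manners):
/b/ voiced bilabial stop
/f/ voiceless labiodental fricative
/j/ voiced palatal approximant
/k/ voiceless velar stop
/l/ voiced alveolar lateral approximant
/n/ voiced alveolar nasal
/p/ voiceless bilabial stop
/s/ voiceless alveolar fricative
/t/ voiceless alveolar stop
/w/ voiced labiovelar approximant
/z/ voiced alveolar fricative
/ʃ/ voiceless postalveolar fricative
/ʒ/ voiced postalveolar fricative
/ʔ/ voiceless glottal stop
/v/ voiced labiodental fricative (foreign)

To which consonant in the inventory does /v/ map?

f

/f/ is closest: same manner (fricative), place distance 0 (labiodental→labiodental), voicing differs (+1); total 1. Next closest is /z/ at distance 2.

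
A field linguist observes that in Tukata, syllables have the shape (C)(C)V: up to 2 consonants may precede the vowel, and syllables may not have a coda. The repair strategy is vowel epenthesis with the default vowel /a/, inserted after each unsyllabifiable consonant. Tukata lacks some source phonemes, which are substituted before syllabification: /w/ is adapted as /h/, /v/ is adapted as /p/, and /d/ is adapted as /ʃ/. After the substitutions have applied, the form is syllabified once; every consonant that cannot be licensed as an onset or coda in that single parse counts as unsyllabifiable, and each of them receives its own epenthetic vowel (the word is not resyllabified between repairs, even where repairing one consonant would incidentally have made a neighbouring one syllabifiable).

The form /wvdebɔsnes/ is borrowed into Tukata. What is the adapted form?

hapʃebɔsnesa

Substitution: /w/ → /h/, /v/ → /p/, /d/ → /ʃ/, giving /hpʃebɔsnes/.
Under (C)(C)V, the unsyllabifiable consonants are /h/, /s/ (no codas are permitted; onsets may contain at most 2 consonants).
Inserting the epenthetic vowel yields /h/ → /ha/, /s/ → /sa/.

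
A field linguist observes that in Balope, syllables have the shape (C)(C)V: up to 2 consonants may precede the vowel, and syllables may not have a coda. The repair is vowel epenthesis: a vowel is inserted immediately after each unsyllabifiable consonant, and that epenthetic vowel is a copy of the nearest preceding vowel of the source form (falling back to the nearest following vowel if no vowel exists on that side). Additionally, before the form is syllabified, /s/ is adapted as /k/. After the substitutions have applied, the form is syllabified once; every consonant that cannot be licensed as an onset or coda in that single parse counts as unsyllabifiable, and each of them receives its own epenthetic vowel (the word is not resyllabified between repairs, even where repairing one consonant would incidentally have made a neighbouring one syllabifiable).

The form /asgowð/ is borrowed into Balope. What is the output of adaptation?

akgowoðo

Substitution: /s/ → /k/, giving /akgowð/.
Under (C)(C)V, the unsyllabifiable consonants are /w/, /ð/ (no codas are permitted; onsets may contain at most 2 consonants).
Epenthesis after each stranded consonant: /w/ → /wo/, /ð/ → /ðo/.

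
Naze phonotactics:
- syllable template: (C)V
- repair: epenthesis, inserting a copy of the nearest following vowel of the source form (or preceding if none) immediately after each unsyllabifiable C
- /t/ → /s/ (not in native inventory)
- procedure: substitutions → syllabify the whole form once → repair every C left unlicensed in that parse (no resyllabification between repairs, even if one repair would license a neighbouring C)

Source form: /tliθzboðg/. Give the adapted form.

siliθozoboðogo

Substitution: /t/ → /s/, giving /sliθzboðg/.
Syllabifying with onset maximization leaves /s/, /θ/, /z/, /ð/, /g/ stranded (no codas are permitted; onsets are limited to one consonant).
Each unlicensed consonant becomes the onset of a new syllable: /s/ → /si/, /θ/ → /θo/, /z/ → /zo/, /ð/ → /ðo/, /g/ → /go/.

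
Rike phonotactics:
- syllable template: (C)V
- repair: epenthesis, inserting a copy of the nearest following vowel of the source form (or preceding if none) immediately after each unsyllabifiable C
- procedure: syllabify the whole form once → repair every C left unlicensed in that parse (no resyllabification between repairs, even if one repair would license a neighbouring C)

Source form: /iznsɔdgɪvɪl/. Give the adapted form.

izɔnɔsɔdɪgɪvɪlɪ

Syllabifying with onset maximization leaves /z/, /n/, /d/, /l/ stranded (no codas are permitted; onsets are limited to one consonant).
Epenthesis after each stranded consonant: /z/ → /zɔ/, /n/ → /nɔ/, /d/ → /dɪ/, /l/ → /lɪ/.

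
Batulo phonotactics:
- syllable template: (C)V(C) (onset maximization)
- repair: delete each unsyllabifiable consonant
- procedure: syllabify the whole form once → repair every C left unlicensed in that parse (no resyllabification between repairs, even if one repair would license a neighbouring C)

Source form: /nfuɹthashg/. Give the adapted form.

Syllabifying with onset maximization leaves /n/, /t/, /h/, /g/ stranded (at most one coda consonant is licensed; onsets are limited to one consonant).
Deletion applies to /n/, /t/, /h/, /g/.

fuɹhas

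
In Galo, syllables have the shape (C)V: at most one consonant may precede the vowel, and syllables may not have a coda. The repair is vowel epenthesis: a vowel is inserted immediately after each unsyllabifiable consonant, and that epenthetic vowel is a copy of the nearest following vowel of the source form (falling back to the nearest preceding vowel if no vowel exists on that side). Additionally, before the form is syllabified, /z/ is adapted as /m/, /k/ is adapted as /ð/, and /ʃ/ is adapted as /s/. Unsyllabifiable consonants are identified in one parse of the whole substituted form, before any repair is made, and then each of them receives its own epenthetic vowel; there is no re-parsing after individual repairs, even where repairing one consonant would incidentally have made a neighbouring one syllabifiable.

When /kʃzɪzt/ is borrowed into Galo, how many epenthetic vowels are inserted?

4

After substitution the input is /ðsmɪmt/.
The unsyllabifiable consonants are /ð/, /s/, /m/, /t/; each receives one epenthetic vowel.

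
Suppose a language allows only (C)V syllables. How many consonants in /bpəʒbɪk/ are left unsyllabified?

3

Under (C)V, the unsyllabifiable consonants are /b/, /ʒ/, /k/ (no codas are permitted; onsets are limited to one consonant).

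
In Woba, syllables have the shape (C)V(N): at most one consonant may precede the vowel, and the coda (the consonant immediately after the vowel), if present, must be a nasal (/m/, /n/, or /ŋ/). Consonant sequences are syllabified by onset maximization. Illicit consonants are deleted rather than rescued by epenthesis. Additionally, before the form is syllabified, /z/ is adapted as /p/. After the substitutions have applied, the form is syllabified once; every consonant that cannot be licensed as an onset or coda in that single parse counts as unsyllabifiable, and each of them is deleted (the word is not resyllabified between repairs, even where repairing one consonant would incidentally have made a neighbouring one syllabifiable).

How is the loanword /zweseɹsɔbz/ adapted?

Substitution: /z/ → /p/, giving /pweseɹsɔbp/.
Under (C)V(N), the unsyllabifiable consonants are /p/, /ɹ/, /b/, /p/ (only a nasal (/m/, /n/, or /ŋ/) is licensed in coda position; onsets are limited to one consonant).
Each unlicensed consonant is deleted: /p/, /ɹ/, /b/, /p/.

wesesɔ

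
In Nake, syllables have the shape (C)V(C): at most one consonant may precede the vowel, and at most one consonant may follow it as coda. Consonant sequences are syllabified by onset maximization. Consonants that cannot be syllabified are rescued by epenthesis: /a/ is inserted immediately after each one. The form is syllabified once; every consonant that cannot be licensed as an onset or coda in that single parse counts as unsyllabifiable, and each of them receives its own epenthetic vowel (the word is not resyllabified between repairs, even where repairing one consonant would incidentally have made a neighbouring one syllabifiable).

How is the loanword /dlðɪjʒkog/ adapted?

The consonants /d/, /l/, /ʒ/ cannot be parsed into a legal (C)V(C) syllable (at most one coda consonant is licensed; onsets are limited to one consonant).
Epenthesis after each stranded consonant: /d/ → /da/, /l/ → /la/, /ʒ/ → /ʒa/.

dalaðɪjʒakog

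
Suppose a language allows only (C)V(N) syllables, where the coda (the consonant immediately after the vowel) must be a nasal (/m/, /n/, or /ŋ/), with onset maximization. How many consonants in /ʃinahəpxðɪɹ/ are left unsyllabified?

Syllabifying with onset maximization leaves /p/, /x/, /ɹ/ stranded (only a nasal (/m/, /n/, or /ŋ/) is licensed in coda position; onsets are limited to one consonant).

3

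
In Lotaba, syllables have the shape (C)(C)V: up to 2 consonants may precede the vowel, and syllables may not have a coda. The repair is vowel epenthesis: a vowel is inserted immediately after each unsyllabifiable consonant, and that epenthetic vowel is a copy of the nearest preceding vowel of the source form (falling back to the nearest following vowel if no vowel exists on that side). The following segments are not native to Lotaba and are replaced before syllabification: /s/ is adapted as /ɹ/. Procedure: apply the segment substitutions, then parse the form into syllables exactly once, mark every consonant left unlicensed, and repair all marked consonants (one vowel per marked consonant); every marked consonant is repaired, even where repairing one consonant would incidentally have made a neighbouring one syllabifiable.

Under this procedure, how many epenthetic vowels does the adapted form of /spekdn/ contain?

After substitution the input is /ɹpekdn/.
The unsyllabifiable consonants are /k/, /d/, /n/; each receives one epenthetic vowel.

3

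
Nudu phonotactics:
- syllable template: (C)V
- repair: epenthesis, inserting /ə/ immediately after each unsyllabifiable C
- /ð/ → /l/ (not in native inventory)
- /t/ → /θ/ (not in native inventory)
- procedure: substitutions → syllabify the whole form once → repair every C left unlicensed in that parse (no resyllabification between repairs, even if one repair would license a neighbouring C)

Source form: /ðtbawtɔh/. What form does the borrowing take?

Substitution: /ð/ → /l/, /t/ → /θ/, giving /lθbawθɔh/.
The consonants /l/, /θ/, /w/, /h/ cannot be parsed into a legal (C)V syllable (no codas are permitted; onsets are limited to one consonant).
Inserting the epenthetic vowel yields /l/ → /lə/, /θ/ → /θə/, /w/ → /wə/, /h/ → /hə/.

ləθəbawəθɔhə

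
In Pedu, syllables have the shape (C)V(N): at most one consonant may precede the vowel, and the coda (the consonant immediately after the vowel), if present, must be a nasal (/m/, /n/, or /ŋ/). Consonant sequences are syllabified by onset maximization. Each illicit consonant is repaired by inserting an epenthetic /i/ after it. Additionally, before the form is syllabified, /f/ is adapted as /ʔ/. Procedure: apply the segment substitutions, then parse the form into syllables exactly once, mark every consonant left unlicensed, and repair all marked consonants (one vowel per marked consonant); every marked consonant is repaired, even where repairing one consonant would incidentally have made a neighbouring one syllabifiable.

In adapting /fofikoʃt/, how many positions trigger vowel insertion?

After substitution the input is /ʔoʔikoʃt/.
The unsyllabifiable consonants are /ʃ/, /t/; each receives one epenthetic vowel.

2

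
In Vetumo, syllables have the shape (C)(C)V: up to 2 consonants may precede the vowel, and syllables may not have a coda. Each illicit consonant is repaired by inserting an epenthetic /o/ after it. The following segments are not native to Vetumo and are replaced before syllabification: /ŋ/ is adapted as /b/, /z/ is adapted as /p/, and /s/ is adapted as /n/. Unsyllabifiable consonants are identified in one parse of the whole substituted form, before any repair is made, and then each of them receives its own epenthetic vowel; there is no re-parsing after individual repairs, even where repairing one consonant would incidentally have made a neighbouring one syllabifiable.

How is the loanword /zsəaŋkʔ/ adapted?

Substitution: /z/ → /p/, /s/ → /n/, /ŋ/ → /b/, giving /pnəabkʔ/.
Syllabifying with onset maximization leaves /b/, /k/, /ʔ/ stranded (no codas are permitted; onsets may contain at most 2 consonants).
Epenthesis after each stranded consonant: /b/ → /bo/, /k/ → /ko/, /ʔ/ → /ʔo/.

pnəabokoʔo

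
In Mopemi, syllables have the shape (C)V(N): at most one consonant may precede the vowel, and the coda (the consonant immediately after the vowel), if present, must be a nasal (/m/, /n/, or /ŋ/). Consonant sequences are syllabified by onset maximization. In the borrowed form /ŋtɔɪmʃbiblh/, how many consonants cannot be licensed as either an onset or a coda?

Under (C)V(N), the unsyllabifiable consonants are /ŋ/, /ʃ/, /b/, /l/, /h/ (only a nasal (/m/, /n/, or /ŋ/) is licensed in coda position; onsets are limited to one consonant).

5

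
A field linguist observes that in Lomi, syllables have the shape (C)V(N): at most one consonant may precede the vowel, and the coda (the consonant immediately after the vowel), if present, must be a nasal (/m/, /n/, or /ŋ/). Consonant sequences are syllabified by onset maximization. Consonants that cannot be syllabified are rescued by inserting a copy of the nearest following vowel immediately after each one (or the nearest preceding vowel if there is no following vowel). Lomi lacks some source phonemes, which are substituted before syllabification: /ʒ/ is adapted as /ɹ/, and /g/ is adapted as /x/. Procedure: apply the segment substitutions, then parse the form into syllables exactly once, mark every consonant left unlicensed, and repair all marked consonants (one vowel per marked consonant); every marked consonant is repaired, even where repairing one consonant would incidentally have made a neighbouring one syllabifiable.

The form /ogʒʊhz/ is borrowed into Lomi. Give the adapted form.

Substitution: /g/ → /x/, /ʒ/ → /ɹ/, giving /oxɹʊhz/.
Syllabifying with onset maximization leaves /x/, /h/, /z/ stranded (only a nasal (/m/, /n/, or /ŋ/) is licensed in coda position; onsets are limited to one consonant).
Each unlicensed consonant becomes the onset of a new syllable: /x/ → /xʊ/, /h/ → /hʊ/, /z/ → /zʊ/.

oxʊɹʊhʊzʊ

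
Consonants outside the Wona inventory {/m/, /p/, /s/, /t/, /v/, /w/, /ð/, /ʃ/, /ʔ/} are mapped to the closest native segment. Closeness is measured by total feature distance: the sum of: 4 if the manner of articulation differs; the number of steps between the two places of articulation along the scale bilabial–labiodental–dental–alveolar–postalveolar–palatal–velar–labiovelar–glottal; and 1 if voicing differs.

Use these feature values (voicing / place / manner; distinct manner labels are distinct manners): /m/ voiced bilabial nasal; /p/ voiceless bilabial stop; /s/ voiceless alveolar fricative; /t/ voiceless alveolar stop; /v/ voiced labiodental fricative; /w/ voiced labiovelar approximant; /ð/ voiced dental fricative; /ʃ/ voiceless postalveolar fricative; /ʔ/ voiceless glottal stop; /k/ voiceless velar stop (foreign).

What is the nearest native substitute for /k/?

ʔ

/ʔ/ is closest: same manner (stop), place distance 2 (velar→glottal), same voicing; total 2. Next closest is /t/ at distance 3.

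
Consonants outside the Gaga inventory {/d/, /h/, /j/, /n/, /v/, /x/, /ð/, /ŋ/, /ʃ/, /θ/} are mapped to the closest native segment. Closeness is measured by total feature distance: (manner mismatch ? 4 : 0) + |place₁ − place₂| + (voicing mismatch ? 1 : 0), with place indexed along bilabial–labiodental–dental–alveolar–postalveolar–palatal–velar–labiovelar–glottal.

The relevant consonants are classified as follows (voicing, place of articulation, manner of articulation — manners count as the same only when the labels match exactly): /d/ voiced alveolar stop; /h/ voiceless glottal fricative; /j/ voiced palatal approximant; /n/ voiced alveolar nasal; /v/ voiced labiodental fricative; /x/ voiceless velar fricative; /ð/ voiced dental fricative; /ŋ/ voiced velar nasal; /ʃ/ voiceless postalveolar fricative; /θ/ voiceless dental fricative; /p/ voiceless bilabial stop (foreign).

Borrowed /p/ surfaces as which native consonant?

/d/ is closest: same manner (stop), place distance 3 (bilabial→alveolar), voicing differs (+1); total 4. Next closest is /v/ at distance 6.

d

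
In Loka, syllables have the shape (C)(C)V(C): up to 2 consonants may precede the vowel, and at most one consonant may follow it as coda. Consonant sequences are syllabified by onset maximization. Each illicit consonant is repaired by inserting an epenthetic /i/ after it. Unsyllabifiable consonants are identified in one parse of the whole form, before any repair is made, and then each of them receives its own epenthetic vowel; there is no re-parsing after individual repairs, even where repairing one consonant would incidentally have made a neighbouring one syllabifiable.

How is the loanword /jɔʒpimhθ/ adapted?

jɔʒpimhiθi

The consonants /h/, /θ/ cannot be parsed into a legal (C)(C)V(C) syllable (at most one coda consonant is licensed; onsets may contain at most 2 consonants).
Epenthesis after each stranded consonant: /h/ → /hi/, /θ/ → /θi/.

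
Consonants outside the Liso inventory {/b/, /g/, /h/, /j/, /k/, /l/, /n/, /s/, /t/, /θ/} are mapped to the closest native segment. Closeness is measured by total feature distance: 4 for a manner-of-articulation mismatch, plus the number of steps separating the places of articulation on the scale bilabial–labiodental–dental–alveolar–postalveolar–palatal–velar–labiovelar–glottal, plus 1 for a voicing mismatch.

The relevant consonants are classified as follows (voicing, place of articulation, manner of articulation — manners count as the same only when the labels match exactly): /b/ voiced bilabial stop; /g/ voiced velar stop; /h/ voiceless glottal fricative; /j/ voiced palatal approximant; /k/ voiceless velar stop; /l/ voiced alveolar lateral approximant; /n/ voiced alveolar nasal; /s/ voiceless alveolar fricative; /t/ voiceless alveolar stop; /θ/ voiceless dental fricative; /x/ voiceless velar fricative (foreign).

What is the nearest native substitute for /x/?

/h/ is closest: same manner (fricative), place distance 2 (velar→glottal), same voicing; total 2. Next closest is /s/ at distance 3.

h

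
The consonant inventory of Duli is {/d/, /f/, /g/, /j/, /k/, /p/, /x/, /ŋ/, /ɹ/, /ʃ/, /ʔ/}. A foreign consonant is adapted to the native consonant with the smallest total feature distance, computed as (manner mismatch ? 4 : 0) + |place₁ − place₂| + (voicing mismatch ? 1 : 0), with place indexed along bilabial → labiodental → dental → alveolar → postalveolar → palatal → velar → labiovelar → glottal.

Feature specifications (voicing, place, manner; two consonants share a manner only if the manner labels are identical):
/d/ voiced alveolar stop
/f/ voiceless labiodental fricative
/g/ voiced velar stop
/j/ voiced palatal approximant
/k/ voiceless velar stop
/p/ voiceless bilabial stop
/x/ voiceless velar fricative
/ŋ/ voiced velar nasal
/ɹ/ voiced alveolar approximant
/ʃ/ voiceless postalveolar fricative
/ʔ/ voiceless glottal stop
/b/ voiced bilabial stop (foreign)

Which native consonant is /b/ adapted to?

p

/p/ is closest: same manner (stop), place distance 0 (bilabial→bilabial), voicing differs (+1); total 1. Next closest is /d/ at distance 3.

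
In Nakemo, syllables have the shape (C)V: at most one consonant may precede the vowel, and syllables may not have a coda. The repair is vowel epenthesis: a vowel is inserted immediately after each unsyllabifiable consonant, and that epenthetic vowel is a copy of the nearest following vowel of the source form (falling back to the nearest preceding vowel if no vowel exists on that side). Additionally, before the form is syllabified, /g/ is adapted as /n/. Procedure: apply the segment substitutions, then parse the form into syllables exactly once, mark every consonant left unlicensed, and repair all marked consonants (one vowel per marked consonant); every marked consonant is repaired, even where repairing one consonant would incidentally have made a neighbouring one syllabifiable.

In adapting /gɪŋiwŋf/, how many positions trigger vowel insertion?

3

After substitution the input is /nɪŋiwŋf/.
The unsyllabifiable consonants are /w/, /ŋ/, /f/; each receives one epenthetic vowel.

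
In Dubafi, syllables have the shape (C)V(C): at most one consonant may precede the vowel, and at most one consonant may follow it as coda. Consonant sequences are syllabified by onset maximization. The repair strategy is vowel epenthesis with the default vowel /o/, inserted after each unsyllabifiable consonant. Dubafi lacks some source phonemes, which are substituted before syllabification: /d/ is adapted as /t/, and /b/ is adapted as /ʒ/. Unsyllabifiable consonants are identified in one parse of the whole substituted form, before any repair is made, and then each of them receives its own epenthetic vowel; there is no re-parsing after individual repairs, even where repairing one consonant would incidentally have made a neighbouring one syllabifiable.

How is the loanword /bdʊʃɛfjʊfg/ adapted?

Substitution: /b/ → /ʒ/, /d/ → /t/, giving /ʒtʊʃɛfjʊfg/.
Under (C)V(C), the unsyllabifiable consonants are /ʒ/, /g/ (at most one coda consonant is licensed; onsets are limited to one consonant).
Inserting the epenthetic vowel yields /ʒ/ → /ʒo/, /g/ → /go/.

ʒotʊʃɛfjʊfgo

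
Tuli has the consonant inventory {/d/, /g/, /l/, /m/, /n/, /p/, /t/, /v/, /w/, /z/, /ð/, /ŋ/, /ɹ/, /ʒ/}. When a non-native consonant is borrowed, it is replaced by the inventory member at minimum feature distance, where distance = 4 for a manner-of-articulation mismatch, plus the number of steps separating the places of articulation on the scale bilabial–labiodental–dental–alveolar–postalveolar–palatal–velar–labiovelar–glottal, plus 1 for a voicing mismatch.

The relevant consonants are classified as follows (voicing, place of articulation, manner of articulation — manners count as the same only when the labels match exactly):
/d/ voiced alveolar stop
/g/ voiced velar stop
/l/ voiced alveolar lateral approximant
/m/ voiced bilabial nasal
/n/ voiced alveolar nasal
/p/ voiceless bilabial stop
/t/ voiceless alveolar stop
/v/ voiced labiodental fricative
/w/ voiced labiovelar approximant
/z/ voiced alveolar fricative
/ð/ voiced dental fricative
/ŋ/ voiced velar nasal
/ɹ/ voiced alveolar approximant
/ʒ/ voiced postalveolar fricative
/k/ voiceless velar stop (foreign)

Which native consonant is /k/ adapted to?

/g/ is closest: same manner (stop), place distance 0 (velar→velar), voicing differs (+1); total 1. Next closest is /t/ at distance 3.

g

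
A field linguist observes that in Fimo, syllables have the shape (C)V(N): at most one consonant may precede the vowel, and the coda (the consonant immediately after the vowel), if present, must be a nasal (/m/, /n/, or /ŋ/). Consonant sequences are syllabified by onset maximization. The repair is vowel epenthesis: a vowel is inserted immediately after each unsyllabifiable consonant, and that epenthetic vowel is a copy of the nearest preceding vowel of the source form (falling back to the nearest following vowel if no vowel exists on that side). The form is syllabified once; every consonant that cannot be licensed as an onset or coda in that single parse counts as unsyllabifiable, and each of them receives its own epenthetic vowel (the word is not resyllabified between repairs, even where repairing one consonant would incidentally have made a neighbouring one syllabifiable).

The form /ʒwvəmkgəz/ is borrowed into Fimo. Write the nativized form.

ʒəwəvəmkəgəzə

The consonants /ʒ/, /w/, /k/, /z/ cannot be parsed into a legal (C)V(N) syllable (only a nasal (/m/, /n/, or /ŋ/) is licensed in coda position; onsets are limited to one consonant).
Each unlicensed consonant becomes the onset of a new syllable: /ʒ/ → /ʒə/, /w/ → /wə/, /k/ → /kə/, /z/ → /zə/.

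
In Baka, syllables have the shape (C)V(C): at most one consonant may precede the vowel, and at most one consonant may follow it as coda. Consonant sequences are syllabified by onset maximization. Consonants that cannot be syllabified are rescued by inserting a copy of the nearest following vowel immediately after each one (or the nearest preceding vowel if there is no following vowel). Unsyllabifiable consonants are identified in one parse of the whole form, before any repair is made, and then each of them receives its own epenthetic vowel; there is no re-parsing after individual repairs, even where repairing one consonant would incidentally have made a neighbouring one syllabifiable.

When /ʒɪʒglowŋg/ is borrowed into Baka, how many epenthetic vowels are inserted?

3

The unsyllabifiable consonants are /g/, /ŋ/, /g/; each receives one epenthetic vowel.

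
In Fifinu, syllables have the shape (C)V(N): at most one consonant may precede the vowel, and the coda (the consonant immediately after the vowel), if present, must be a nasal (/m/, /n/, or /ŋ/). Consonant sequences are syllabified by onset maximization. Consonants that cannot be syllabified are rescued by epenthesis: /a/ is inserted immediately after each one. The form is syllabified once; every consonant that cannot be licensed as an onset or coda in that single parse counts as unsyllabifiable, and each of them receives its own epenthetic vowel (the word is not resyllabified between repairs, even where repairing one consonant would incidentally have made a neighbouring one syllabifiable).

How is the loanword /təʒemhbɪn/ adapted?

təʒemhabɪn

Syllabifying with onset maximization leaves /h/ stranded (only a nasal (/m/, /n/, or /ŋ/) is licensed in coda position; onsets are limited to one consonant).
Inserting the epenthetic vowel yields /h/ → /ha/.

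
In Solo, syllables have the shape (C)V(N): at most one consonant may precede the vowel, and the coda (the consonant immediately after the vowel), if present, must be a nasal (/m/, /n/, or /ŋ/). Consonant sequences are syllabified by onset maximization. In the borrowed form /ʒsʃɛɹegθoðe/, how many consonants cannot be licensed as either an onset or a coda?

3

Syllabifying with onset maximization leaves /ʒ/, /s/, /g/ stranded (only a nasal (/m/, /n/, or /ŋ/) is licensed in coda position; onsets are limited to one consonant).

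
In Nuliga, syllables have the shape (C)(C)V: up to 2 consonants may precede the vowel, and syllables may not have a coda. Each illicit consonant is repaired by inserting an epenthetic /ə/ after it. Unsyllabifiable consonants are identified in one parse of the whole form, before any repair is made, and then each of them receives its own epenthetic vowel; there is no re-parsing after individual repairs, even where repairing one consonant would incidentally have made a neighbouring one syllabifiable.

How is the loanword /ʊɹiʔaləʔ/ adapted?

ʊɹiʔaləʔə

The consonants /ʔ/ cannot be parsed into a legal (C)(C)V syllable (no codas are permitted; onsets may contain at most 2 consonants).
Epenthesis after each stranded consonant: /ʔ/ → /ʔə/.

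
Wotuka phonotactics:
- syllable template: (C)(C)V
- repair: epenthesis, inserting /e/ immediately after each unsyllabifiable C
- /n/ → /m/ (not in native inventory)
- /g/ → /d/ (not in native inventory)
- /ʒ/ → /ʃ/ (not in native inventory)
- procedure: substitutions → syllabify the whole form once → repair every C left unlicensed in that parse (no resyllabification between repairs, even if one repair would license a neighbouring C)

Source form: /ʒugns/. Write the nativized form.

Substitution: /ʒ/ → /ʃ/, /g/ → /d/, /n/ → /m/, giving /ʃudms/.
Syllabifying with onset maximization leaves /d/, /m/, /s/ stranded (no codas are permitted; onsets may contain at most 2 consonants).
Inserting the epenthetic vowel yields /d/ → /de/, /m/ → /me/, /s/ → /se/.

ʃudemese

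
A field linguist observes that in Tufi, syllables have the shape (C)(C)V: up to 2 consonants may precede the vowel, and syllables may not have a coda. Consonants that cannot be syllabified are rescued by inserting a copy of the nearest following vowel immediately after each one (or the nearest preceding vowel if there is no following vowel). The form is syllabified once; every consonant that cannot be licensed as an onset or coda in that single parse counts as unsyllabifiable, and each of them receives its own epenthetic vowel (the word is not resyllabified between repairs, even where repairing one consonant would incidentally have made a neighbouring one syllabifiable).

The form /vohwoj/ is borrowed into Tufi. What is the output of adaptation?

Under (C)(C)V, the unsyllabifiable consonants are /j/ (no codas are permitted; onsets may contain at most 2 consonants).
Each unlicensed consonant becomes the onset of a new syllable: /j/ → /jo/.

vohwojo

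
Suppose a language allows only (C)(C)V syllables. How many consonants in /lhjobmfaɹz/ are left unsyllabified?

Syllabifying with onset maximization leaves /l/, /b/, /ɹ/, /z/ stranded (no codas are permitted; onsets may contain at most 2 consonants).

4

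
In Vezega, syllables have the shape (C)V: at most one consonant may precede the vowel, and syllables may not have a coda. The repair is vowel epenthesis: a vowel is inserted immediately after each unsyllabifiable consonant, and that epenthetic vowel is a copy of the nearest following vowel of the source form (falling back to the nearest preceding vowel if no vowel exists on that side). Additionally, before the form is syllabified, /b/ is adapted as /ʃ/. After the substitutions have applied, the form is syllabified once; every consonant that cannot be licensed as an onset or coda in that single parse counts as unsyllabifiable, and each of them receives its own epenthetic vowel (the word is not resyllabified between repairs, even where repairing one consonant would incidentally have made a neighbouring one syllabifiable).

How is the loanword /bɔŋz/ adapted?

ʃɔŋɔzɔ

Substitution: /b/ → /ʃ/, giving /ʃɔŋz/.
Syllabifying with onset maximization leaves /ŋ/, /z/ stranded (no codas are permitted; onsets are limited to one consonant).
Each unlicensed consonant becomes the onset of a new syllable: /ŋ/ → /ŋɔ/, /z/ → /zɔ/.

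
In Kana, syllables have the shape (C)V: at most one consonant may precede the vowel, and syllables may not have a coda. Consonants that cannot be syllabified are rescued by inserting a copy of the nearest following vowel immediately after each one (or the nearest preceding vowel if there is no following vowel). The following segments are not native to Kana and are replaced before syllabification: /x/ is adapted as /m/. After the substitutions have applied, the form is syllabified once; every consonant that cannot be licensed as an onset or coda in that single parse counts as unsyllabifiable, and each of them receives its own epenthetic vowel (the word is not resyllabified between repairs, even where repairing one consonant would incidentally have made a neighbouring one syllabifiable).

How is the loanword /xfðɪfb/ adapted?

Substitution: /x/ → /m/, giving /mfðɪfb/.
Syllabifying with onset maximization leaves /m/, /f/, /f/, /b/ stranded (no codas are permitted; onsets are limited to one consonant).
Inserting the epenthetic vowel yields /m/ → /mɪ/, /f/ → /fɪ/, /f/ → /fɪ/, /b/ → /bɪ/.

mɪfɪðɪfɪbɪ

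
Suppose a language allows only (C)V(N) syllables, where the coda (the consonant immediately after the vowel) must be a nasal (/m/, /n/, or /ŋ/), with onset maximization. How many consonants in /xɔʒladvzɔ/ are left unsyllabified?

3

Under (C)V(N), the unsyllabifiable consonants are /ʒ/, /d/, /v/ (only a nasal (/m/, /n/, or /ŋ/) is licensed in coda position; onsets are limited to one consonant).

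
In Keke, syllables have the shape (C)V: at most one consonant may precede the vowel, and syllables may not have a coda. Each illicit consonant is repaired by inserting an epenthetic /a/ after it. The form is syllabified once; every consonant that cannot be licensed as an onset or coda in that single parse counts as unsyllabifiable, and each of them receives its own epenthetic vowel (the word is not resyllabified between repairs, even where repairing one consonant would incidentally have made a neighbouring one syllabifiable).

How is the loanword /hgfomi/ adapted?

hagafomi

Syllabifying with onset maximization leaves /h/, /g/ stranded (no codas are permitted; onsets are limited to one consonant).
Inserting the epenthetic vowel yields /h/ → /ha/, /g/ → /ga/.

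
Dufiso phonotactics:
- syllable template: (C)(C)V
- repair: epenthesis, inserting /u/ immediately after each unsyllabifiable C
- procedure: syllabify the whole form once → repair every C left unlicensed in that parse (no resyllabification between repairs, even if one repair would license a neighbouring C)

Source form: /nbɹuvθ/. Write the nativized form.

nubɹuvuθu

Syllabifying with onset maximization leaves /n/, /v/, /θ/ stranded (no codas are permitted; onsets may contain at most 2 consonants).
Each unlicensed consonant becomes the onset of a new syllable: /n/ → /nu/, /v/ → /vu/, /θ/ → /θu/.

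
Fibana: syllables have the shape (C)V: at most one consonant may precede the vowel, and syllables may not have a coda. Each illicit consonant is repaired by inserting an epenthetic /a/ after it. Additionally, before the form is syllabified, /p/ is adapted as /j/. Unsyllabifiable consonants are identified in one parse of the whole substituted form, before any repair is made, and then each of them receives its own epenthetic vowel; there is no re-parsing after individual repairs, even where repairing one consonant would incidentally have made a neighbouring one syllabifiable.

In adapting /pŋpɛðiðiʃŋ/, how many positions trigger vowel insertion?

After substitution the input is /jŋjɛðiðiʃŋ/.
The unsyllabifiable consonants are /j/, /ŋ/, /ʃ/, /ŋ/; each receives one epenthetic vowel.

4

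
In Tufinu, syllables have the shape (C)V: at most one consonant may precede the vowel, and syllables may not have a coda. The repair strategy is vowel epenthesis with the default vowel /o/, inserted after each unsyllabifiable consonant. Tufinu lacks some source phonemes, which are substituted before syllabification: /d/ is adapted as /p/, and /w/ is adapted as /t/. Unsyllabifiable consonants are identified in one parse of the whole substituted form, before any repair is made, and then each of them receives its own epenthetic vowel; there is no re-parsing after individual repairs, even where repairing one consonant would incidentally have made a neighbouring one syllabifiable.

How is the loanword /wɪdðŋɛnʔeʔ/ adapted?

Substitution: /w/ → /t/, /d/ → /p/, giving /tɪpðŋɛnʔeʔ/.
The consonants /p/, /ð/, /n/, /ʔ/ cannot be parsed into a legal (C)V syllable (no codas are permitted; onsets are limited to one consonant).
Epenthesis after each stranded consonant: /p/ → /po/, /ð/ → /ðo/, /n/ → /no/, /ʔ/ → /ʔo/.

tɪpoðoŋɛnoʔeʔo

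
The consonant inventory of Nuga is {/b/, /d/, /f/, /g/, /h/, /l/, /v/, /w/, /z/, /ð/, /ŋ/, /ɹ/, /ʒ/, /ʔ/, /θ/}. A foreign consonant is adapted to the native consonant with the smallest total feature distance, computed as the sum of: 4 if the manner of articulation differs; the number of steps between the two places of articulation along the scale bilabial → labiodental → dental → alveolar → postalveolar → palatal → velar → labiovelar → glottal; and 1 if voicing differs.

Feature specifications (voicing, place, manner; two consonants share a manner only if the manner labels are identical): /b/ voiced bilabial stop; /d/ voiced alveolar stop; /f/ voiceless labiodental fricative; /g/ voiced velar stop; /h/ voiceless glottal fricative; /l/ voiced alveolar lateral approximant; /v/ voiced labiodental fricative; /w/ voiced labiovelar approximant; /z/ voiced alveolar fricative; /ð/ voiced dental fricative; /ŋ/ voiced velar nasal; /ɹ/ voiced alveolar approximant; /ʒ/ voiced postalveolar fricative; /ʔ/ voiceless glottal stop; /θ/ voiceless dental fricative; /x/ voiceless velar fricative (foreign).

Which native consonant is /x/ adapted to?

/h/ is closest: same manner (fricative), place distance 2 (velar→glottal), same voicing; total 2. Next closest is /ʒ/ at distance 3.

h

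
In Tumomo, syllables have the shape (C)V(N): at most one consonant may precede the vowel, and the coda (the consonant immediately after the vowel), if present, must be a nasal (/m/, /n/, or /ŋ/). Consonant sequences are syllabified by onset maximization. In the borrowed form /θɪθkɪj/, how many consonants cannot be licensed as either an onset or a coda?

2

Under (C)V(N), the unsyllabifiable consonants are /θ/, /j/ (only a nasal (/m/, /n/, or /ŋ/) is licensed in coda position; onsets are limited to one consonant).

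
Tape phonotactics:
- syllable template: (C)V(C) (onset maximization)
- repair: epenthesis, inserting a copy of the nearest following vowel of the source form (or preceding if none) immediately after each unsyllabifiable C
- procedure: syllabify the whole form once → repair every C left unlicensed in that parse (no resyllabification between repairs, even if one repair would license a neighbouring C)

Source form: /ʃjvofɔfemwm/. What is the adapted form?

Under (C)V(C), the unsyllabifiable consonants are /ʃ/, /j/, /w/, /m/ (at most one coda consonant is licensed; onsets are limited to one consonant).
Each unlicensed consonant becomes the onset of a new syllable: /ʃ/ → /ʃo/, /j/ → /jo/, /w/ → /we/, /m/ → /me/.

ʃojovofɔfemweme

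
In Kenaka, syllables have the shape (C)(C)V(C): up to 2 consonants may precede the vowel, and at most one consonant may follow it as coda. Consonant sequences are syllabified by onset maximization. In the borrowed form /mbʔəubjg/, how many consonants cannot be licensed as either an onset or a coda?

Syllabifying with onset maximization leaves /m/, /j/, /g/ stranded (at most one coda consonant is licensed; onsets may contain at most 2 consonants).

3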